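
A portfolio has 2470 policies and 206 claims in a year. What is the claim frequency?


frequency = claims / policies
= 206 / 2470
= 0.0834


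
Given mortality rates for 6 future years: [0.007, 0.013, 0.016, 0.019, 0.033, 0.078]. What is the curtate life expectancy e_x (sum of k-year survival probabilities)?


e_x = sum_{k=1}^{n} k_p_x
k_p_x values:
  1_p_x = 0.993
  2_p_x = 0.980091
  3_p_x = 0.96441
  4_p_x = 0.946086
  5_p_x = 0.914865
  6_p_x = 0.843505
e_x = 5.642


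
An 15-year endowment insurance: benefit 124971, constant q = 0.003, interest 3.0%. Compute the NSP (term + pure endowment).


Term component = 4390.1528
Pure endowment = 15_p_x * v^15 * benefit = 0.955933 * 0.641862 * 124971 = 76679.3193
NSP = 81069.4721


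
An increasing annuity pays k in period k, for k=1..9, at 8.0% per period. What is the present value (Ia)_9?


(Ia)_n = sum_{k=1}^{n} k * v^k, v = 1/(1+i)
v = 0.925926
Sum computed term by term:
(Ia)_9 = 28.055


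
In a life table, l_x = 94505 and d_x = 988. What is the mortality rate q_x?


q_x = d_x / l_x
= 988 / 94505
= 0.0105


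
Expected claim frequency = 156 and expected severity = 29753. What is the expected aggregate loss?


E[S] = E[N] * E[X]
= 156 * 29753
= 4.6415e+06


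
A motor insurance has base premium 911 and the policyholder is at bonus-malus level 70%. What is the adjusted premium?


adjusted = base * BM_level / 100
= 911 * 70 / 100
= 911 * 0.7
= 637.7


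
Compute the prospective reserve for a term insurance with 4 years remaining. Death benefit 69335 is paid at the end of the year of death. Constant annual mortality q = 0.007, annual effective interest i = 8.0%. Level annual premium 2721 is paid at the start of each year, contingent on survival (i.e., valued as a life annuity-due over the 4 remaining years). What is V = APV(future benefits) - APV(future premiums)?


v = 1/(1+i) = 0.925926
APV(future benefits) per unit = sum_{k=0}^{3} k_p_x * q * v^(k+1) = 0.022958
APV(future benefits) = 69335 * 0.022958 = 1591.7971
Life annuity-due factor ä_{x:4} = sum_{k=0}^{3} k_p_x * v^k = 3.542101
APV(future premiums) = 2721 * 3.542101 = 9638.056
V = 1591.7971 - 9638.056
= -8046.2589


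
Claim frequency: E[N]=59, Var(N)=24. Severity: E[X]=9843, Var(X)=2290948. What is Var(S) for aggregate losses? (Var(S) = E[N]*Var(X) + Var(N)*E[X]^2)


Var(S) = E[N]*Var(X) + Var(N)*E[X]^2
= 59*2290948 + 24*9843^2
= 135165932 + 2325231576
= 2.4604e+09


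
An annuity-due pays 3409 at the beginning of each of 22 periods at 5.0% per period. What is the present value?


PV_due = PMT * (1-(1+i)^(-n))/i * (1+i)
PV_immediate = 44872.6758
PV_due = 44872.6758 * 1.05
= 47116.3096


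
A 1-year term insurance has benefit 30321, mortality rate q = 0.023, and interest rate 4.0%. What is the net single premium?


NSP = benefit * q * v
v = 1/(1+i) = 0.961538
NSP = 30321 * 0.023 * 0.961538
= 670.5606


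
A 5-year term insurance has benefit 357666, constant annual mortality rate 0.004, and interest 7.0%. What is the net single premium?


NSP = benefit * sum_{k=0}^{n-1} k_p_x * q * v^(k+1)
With constant q=0.004, v=0.934579
Sum = 0.016279
NSP = 357666 * 0.016279
= 5822.4143


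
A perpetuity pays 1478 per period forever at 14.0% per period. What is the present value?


PV = PMT / i
= 1478 / 0.14
= 10557.1429


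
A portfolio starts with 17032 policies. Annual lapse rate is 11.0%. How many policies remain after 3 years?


remaining = initial * (1 - lapse)^years
= 17032 * (1 - 0.11)^3
= 17032 * 0.704969
= 12007.032


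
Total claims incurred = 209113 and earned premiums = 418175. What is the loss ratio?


Loss ratio = claims / premiums
= 209113 / 418175
= 0.5001


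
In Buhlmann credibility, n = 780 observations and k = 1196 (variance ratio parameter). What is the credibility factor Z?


Z = n / (n + k)
= 780 / (780 + 1196)
= 780 / 1976
= 0.3947


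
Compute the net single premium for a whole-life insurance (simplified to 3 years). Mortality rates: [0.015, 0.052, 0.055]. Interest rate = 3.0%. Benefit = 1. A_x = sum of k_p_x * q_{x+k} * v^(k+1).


v = 0.970874
Year 0: k_p_x=1.0, q=0.015, term=0.014563
Year 1: k_p_x=0.985, q=0.052, term=0.04828
Year 2: k_p_x=0.93378, q=0.055, term=0.047
A_x = 0.1098


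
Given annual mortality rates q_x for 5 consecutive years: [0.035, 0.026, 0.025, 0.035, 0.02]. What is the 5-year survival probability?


p_k = 1 - q_k for each year
Survival = product of (1 - q_k)
= 0.965 * 0.974 * 0.975 * 0.965 * 0.98
= 0.8667


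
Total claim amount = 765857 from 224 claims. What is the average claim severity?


severity = total / number
= 765857 / 224
= 3419.0045


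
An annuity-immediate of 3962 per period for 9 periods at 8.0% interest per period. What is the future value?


FV = PMT * ((1+i)^n - 1) / i
= 3962 * ((1.08)^9 - 1) / 0.08
= 3962 * (1.999005 - 1) / 0.08
= 49475.7042


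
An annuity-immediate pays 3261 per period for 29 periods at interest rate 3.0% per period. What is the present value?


PV = PMT * (1 - (1+i)^(-n)) / i
= 3261 * (1 - (1+0.03)^(-29)) / 0.03
= 3261 * (1 - 0.424346) / 0.03
= 3261 * 19.188455
= 62573.5504


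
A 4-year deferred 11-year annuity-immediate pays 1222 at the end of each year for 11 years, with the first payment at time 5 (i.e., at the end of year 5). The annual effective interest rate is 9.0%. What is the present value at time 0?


PV at time 4 of the 11-year annuity-immediate:
a_n = 1222 * (1-(1+0.09)^(-11))/0.09 = 8315.9429
Discount back 4 years to time 0:
PV = 8315.9429 * (1+0.09)^(-4)
= 8315.9429 * 0.708425
= 5891.2236


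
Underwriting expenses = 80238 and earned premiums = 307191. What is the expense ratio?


Expense ratio = expenses / premiums
= 80238 / 307191
= 0.2612


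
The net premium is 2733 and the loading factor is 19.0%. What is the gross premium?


Gross = net * (1 + loading)
= 2733 * (1 + 0.19)
= 2733 * 1.19
= 3252.27


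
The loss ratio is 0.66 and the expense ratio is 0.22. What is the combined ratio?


Combined ratio = loss ratio + expense ratio
= 0.66 + 0.22
= 0.88


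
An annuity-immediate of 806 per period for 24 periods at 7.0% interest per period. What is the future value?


FV = PMT * ((1+i)^n - 1) / i
= 806 * ((1.07)^24 - 1) / 0.07
= 806 * (5.072367 - 1) / 0.07
= 46890.3966


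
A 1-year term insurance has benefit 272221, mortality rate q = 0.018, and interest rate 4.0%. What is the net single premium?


NSP = benefit * q * v
v = 1/(1+i) = 0.961538
NSP = 272221 * 0.018 * 0.961538
= 4711.5173


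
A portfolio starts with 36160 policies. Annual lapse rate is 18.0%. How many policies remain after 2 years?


remaining = initial * (1 - lapse)^years
= 36160 * (1 - 0.18)^2
= 36160 * 0.6724
= 24313.984


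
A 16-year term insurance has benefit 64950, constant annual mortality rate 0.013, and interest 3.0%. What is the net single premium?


NSP = benefit * sum_{k=0}^{n-1} k_p_x * q * v^(k+1)
With constant q=0.013, v=0.970874
Sum = 0.149515
NSP = 64950 * 0.149515
= 9710.992


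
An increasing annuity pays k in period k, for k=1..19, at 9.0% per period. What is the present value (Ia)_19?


(Ia)_n = sum_{k=1}^{n} k * v^k, v = 1/(1+i)
v = 0.917431
Sum computed term by term:
(Ia)_19 = 67.3369


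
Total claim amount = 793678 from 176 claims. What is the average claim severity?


severity = total / number
= 793678 / 176
= 4509.5341


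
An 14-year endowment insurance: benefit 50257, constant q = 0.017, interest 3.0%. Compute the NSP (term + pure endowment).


Term component = 8724.9317
Pure endowment = 14_p_x * v^14 * benefit = 0.786592 * 0.661118 * 50257 = 26135.13
NSP = 34860.0617


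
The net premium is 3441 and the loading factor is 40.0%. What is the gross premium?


Gross = net * (1 + loading)
= 3441 * (1 + 0.4)
= 3441 * 1.4
= 4817.4


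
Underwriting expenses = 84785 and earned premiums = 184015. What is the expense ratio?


Expense ratio = expenses / premiums
= 84785 / 184015
= 0.4608


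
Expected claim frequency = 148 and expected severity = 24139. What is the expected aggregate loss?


E[S] = E[N] * E[X]
= 148 * 24139
= 3.5726e+06


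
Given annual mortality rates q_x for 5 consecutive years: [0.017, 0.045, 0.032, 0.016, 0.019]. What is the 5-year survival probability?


p_k = 1 - q_k for each year
Survival = product of (1 - q_k)
= 0.983 * 0.955 * 0.968 * 0.984 * 0.981
= 0.8772


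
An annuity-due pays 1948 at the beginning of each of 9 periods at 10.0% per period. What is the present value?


PV_due = PMT * (1-(1+i)^(-n))/i * (1+i)
PV_immediate = 11218.5784
PV_due = 11218.5784 * 1.1
= 12340.4362


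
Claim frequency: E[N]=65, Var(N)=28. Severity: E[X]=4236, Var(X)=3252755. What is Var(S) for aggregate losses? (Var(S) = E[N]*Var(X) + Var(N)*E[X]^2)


Var(S) = E[N]*Var(X) + Var(N)*E[X]^2
= 65*3252755 + 28*4236^2
= 211429075 + 502423488
= 7.1385e+08


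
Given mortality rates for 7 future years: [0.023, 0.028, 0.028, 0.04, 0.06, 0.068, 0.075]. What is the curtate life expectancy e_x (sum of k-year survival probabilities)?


e_x = sum_{k=1}^{n} k_p_x
k_p_x values:
  1_p_x = 0.977
  2_p_x = 0.949644
  3_p_x = 0.923054
  4_p_x = 0.886132
  5_p_x = 0.832964
  6_p_x = 0.776322
  7_p_x = 0.718098
e_x = 6.0632


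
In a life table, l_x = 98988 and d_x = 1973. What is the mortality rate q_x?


q_x = d_x / l_x
= 1973 / 98988
= 0.0199


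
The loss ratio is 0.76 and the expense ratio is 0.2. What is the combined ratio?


Combined ratio = loss ratio + expense ratio
= 0.76 + 0.2
= 0.96


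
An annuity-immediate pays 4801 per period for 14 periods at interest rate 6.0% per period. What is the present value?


PV = PMT * (1 - (1+i)^(-n)) / i
= 4801 * (1 - (1+0.06)^(-14)) / 0.06
= 4801 * (1 - 0.442301) / 0.06
= 4801 * 9.294984
= 44625.2178


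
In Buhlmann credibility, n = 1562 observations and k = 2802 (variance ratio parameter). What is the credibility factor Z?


Z = n / (n + k)
= 1562 / (1562 + 2802)
= 1562 / 4364
= 0.3579


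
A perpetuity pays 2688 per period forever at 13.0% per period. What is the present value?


PV = PMT / i
= 2688 / 0.13
= 20676.9231


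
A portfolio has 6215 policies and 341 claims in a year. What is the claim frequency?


frequency = claims / policies
= 341 / 6215
= 0.0549


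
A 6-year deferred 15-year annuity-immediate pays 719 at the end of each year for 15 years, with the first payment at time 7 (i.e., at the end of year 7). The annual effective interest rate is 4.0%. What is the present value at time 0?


PV at time 6 of the 15-year annuity-immediate:
a_n = 719 * (1-(1+0.04)^(-15))/0.04 = 7994.1206
Discount back 6 years to time 0:
PV = 7994.1206 * (1+0.04)^(-6)
= 7994.1206 * 0.790315
= 6317.8696


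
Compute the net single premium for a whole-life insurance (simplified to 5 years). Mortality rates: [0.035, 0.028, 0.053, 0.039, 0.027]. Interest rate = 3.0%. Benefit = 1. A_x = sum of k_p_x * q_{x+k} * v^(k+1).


v = 0.970874
Year 0: k_p_x=1.0, q=0.035, term=0.033981
Year 1: k_p_x=0.965, q=0.028, term=0.025469
Year 2: k_p_x=0.93798, q=0.053, term=0.045494
Year 3: k_p_x=0.888267, q=0.039, term=0.030779
Year 4: k_p_x=0.853625, q=0.027, term=0.019881
A_x = 0.1556


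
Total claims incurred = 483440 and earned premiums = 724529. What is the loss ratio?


Loss ratio = claims / premiums
= 483440 / 724529
= 0.6672


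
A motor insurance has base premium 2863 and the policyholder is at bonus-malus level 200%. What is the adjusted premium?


adjusted = base * BM_level / 100
= 2863 * 200 / 100
= 2863 * 2.0
= 5726.0


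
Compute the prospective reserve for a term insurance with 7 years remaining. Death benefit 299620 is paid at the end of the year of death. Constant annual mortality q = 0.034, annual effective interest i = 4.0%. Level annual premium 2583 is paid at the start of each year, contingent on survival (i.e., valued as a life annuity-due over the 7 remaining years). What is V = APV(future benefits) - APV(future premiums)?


v = 1/(1+i) = 0.961538
APV(future benefits) per unit = sum_{k=0}^{6} k_p_x * q * v^(k+1) = 0.185394
APV(future benefits) = 299620 * 0.185394 = 55547.8633
Life annuity-due factor ä_{x:7} = sum_{k=0}^{6} k_p_x * v^k = 5.670887
APV(future premiums) = 2583 * 5.670887 = 14647.9007
V = 55547.8633 - 14647.9007
= 40899.9626


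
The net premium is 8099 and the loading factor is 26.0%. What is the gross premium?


Gross = net * (1 + loading)
= 8099 * (1 + 0.26)
= 8099 * 1.26
= 10204.74


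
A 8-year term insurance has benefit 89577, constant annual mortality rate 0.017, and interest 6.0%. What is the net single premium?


NSP = benefit * sum_{k=0}^{n-1} k_p_x * q * v^(k+1)
With constant q=0.017, v=0.943396
Sum = 0.100015
NSP = 89577 * 0.100015
= 8959.0154


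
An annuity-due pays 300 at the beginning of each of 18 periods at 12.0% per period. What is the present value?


PV_due = PMT * (1-(1+i)^(-n))/i * (1+i)
PV_immediate = 2174.901
PV_due = 2174.901 * 1.12
= 2435.8891


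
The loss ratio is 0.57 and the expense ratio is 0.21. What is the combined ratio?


Combined ratio = loss ratio + expense ratio
= 0.57 + 0.21
= 0.78


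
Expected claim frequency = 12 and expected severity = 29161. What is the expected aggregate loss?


E[S] = E[N] * E[X]
= 12 * 29161
= 349932


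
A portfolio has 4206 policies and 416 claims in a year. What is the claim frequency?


frequency = claims / policies
= 416 / 4206
= 0.0989


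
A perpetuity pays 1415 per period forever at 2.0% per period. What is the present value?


PV = PMT / i
= 1415 / 0.02
= 70750.0


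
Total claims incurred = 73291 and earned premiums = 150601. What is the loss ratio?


Loss ratio = claims / premiums
= 73291 / 150601
= 0.4867


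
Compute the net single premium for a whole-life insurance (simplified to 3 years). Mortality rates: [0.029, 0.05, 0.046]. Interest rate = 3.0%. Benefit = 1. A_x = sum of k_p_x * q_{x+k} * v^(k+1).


v = 0.970874
Year 0: k_p_x=1.0, q=0.029, term=0.028155
Year 1: k_p_x=0.971, q=0.05, term=0.045763
Year 2: k_p_x=0.92245, q=0.046, term=0.038832
A_x = 0.1128


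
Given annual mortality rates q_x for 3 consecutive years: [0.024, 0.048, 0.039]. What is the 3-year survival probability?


p_k = 1 - q_k for each year
Survival = product of (1 - q_k)
= 0.976 * 0.952 * 0.961
= 0.8929


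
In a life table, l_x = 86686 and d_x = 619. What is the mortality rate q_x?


q_x = d_x / l_x
= 619 / 86686
= 0.0071


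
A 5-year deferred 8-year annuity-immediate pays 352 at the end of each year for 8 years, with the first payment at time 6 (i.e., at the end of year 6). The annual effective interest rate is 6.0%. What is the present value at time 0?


PV at time 5 of the 8-year annuity-immediate:
a_n = 352 * (1-(1+0.06)^(-8))/0.06 = 2185.8474
Discount back 5 years to time 0:
PV = 2185.8474 * (1+0.06)^(-5)
= 2185.8474 * 0.747258
= 1633.3924


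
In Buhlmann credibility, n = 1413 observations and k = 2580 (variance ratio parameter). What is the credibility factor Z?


Z = n / (n + k)
= 1413 / (1413 + 2580)
= 1413 / 3993
= 0.3539


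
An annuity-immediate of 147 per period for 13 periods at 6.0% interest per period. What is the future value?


FV = PMT * ((1+i)^n - 1) / i
= 147 * ((1.06)^13 - 1) / 0.06
= 147 * (2.132928 - 1) / 0.06
= 2775.6742


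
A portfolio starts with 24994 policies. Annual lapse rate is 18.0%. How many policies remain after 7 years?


remaining = initial * (1 - lapse)^years
= 24994 * (1 - 0.18)^7
= 24994 * 0.249285
= 6230.6411


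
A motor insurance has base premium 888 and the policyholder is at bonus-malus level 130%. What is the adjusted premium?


adjusted = base * BM_level / 100
= 888 * 130 / 100
= 888 * 1.3
= 1154.4


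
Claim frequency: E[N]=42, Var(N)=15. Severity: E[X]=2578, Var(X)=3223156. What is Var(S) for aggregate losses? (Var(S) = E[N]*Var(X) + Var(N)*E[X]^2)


Var(S) = E[N]*Var(X) + Var(N)*E[X]^2
= 42*3223156 + 15*2578^2
= 135372552 + 99691260
= 2.3506e+08


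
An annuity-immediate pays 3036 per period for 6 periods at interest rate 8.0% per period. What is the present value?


PV = PMT * (1 - (1+i)^(-n)) / i
= 3036 * (1 - (1+0.08)^(-6)) / 0.08
= 3036 * (1 - 0.63017) / 0.08
= 3036 * 4.62288
= 14035.0627


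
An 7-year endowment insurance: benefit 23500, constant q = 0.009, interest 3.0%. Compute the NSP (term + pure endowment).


Term component = 1284.026
Pure endowment = 7_p_x * v^7 * benefit = 0.938676 * 0.813092 * 23500 = 17935.8875
NSP = 19219.9134


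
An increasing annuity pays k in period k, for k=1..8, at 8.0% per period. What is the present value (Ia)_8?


(Ia)_n = sum_{k=1}^{n} k * v^k, v = 1/(1+i)
v = 0.925926
Sum computed term by term:
(Ia)_8 = 23.5527


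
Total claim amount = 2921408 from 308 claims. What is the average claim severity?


severity = total / number
= 2921408 / 308
= 9485.0909


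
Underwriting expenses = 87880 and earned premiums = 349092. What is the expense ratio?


Expense ratio = expenses / premiums
= 87880 / 349092
= 0.2517


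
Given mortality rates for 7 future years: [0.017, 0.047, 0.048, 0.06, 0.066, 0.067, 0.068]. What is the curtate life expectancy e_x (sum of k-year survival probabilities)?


e_x = sum_{k=1}^{n} k_p_x
k_p_x values:
  1_p_x = 0.983
  2_p_x = 0.936799
  3_p_x = 0.891833
  4_p_x = 0.838323
  5_p_x = 0.782993
  6_p_x = 0.730533
  7_p_x = 0.680857
e_x = 5.8443


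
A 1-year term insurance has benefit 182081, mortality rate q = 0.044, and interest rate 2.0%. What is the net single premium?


NSP = benefit * q * v
v = 1/(1+i) = 0.980392
NSP = 182081 * 0.044 * 0.980392
= 7854.4745


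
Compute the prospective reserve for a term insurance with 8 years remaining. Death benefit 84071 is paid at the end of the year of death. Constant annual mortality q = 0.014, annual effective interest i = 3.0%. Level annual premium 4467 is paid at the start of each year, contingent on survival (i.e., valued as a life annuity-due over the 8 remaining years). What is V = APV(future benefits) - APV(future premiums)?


v = 1/(1+i) = 0.970874
APV(future benefits) per unit = sum_{k=0}^{7} k_p_x * q * v^(k+1) = 0.093797
APV(future benefits) = 84071 * 0.093797 = 7885.6331
Life annuity-due factor ä_{x:8} = sum_{k=0}^{7} k_p_x * v^k = 6.900802
APV(future premiums) = 4467 * 6.900802 = 30825.881
V = 7885.6331 - 30825.881
= -22940.2478


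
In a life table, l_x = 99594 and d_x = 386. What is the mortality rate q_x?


q_x = d_x / l_x
= 386 / 99594
= 0.0039


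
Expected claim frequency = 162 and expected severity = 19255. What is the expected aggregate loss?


E[S] = E[N] * E[X]
= 162 * 19255
= 3.1193e+06


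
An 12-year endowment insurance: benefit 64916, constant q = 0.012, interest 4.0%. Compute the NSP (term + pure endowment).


Term component = 6885.6887
Pure endowment = 12_p_x * v^12 * benefit = 0.865134 * 0.624597 * 64916 = 35078.0155
NSP = 41963.7042


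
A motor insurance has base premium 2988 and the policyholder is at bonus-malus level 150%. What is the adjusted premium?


adjusted = base * BM_level / 100
= 2988 * 150 / 100
= 2988 * 1.5
= 4482.0


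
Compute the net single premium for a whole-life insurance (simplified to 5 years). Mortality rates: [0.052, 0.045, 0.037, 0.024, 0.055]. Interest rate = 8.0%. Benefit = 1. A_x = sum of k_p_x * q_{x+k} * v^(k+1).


v = 0.925926
Year 0: k_p_x=1.0, q=0.052, term=0.048148
Year 1: k_p_x=0.948, q=0.045, term=0.036574
Year 2: k_p_x=0.90534, q=0.037, term=0.026591
Year 3: k_p_x=0.871842, q=0.024, term=0.01538
Year 4: k_p_x=0.850918, q=0.055, term=0.031852
A_x = 0.1585


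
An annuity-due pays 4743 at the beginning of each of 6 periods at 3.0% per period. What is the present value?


PV_due = PMT * (1-(1+i)^(-n))/i * (1+i)
PV_immediate = 25693.739
PV_due = 25693.739 * 1.03
= 26464.5512


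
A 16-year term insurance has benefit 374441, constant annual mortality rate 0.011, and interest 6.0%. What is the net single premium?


NSP = benefit * sum_{k=0}^{n-1} k_p_x * q * v^(k+1)
With constant q=0.011, v=0.943396
Sum = 0.103834
NSP = 374441 * 0.103834
= 38879.8017


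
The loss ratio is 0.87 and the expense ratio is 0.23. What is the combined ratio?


Combined ratio = loss ratio + expense ratio
= 0.87 + 0.23
= 1.1


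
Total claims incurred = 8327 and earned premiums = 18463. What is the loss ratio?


Loss ratio = claims / premiums
= 8327 / 18463
= 0.451


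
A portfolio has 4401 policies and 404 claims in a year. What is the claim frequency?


frequency = claims / policies
= 404 / 4401
= 0.0918


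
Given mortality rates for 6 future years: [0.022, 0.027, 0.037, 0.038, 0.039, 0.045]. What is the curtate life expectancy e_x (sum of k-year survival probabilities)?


e_x = sum_{k=1}^{n} k_p_x
k_p_x values:
  1_p_x = 0.978
  2_p_x = 0.951594
  3_p_x = 0.916385
  4_p_x = 0.881562
  5_p_x = 0.847181
  6_p_x = 0.809058
e_x = 5.3838


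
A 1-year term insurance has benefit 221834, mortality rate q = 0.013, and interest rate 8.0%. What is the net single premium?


NSP = benefit * q * v
v = 1/(1+i) = 0.925926
NSP = 221834 * 0.013 * 0.925926
= 2670.2241


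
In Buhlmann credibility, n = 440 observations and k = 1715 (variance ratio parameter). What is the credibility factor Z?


Z = n / (n + k)
= 440 / (440 + 1715)
= 440 / 2155
= 0.2042


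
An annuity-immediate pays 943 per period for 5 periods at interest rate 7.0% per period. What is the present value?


PV = PMT * (1 - (1+i)^(-n)) / i
= 943 * (1 - (1+0.07)^(-5)) / 0.07
= 943 * (1 - 0.712986) / 0.07
= 943 * 4.100197
= 3866.4862


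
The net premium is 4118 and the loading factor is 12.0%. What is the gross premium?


Gross = net * (1 + loading)
= 4118 * (1 + 0.12)
= 4118 * 1.12
= 4612.16


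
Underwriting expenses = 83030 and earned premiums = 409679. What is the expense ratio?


Expense ratio = expenses / premiums
= 83030 / 409679
= 0.2027


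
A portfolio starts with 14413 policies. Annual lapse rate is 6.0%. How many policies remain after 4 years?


remaining = initial * (1 - lapse)^years
= 14413 * (1 - 0.06)^4
= 14413 * 0.780749
= 11252.9348


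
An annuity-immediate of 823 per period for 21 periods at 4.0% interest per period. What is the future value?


FV = PMT * ((1+i)^n - 1) / i
= 823 * ((1.04)^21 - 1) / 0.04
= 823 * (2.278768 - 1) / 0.04
= 26310.653


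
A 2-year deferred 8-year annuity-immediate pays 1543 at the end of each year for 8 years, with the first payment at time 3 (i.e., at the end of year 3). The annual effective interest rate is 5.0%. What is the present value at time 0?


PV at time 2 of the 8-year annuity-immediate:
a_n = 1543 * (1-(1+0.05)^(-8))/0.05 = 9972.7373
Discount back 2 years to time 0:
PV = 9972.7373 * (1+0.05)^(-2)
= 9972.7373 * 0.907029
= 9045.5667


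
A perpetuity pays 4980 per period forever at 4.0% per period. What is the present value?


PV = PMT / i
= 4980 / 0.04
= 124500.0


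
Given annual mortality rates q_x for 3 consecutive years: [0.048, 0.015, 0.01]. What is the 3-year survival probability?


p_k = 1 - q_k for each year
Survival = product of (1 - q_k)
= 0.952 * 0.985 * 0.99
= 0.9283


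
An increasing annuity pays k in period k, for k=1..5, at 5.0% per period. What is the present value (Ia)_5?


(Ia)_n = sum_{k=1}^{n} k * v^k, v = 1/(1+i)
v = 0.952381
Sum computed term by term:
(Ia)_5 = 12.5664


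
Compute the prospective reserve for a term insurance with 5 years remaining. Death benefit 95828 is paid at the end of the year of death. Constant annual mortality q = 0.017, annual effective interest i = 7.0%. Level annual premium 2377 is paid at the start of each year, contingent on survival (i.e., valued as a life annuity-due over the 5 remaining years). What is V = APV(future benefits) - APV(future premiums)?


v = 1/(1+i) = 0.934579
APV(future benefits) per unit = sum_{k=0}^{4} k_p_x * q * v^(k+1) = 0.067529
APV(future benefits) = 95828 * 0.067529 = 6471.2113
Life annuity-due factor ä_{x:5} = sum_{k=0}^{4} k_p_x * v^k = 4.250382
APV(future premiums) = 2377 * 4.250382 = 10103.1592
V = 6471.2113 - 10103.1592
= -3631.9479


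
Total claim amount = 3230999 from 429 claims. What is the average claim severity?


severity = total / number
= 3230999 / 429
= 7531.4662


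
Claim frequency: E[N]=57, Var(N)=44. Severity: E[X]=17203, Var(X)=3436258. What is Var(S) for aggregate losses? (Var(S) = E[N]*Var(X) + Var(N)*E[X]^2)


Var(S) = E[N]*Var(X) + Var(N)*E[X]^2
= 57*3436258 + 44*17203^2
= 195866706 + 13021501196
= 1.3217e+10


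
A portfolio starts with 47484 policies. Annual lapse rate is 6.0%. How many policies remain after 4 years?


remaining = initial * (1 - lapse)^years
= 47484 * (1 - 0.06)^4
= 47484 * 0.780749
= 37073.0836


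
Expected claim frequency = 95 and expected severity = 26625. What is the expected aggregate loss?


E[S] = E[N] * E[X]
= 95 * 26625
= 2.5294e+06


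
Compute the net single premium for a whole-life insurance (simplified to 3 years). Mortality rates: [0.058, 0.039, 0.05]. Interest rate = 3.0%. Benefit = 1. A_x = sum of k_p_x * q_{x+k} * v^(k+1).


v = 0.970874
Year 0: k_p_x=1.0, q=0.058, term=0.056311
Year 1: k_p_x=0.942, q=0.039, term=0.034629
Year 2: k_p_x=0.905262, q=0.05, term=0.041422
A_x = 0.1324


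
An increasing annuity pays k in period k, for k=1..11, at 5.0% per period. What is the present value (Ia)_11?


(Ia)_n = sum_{k=1}^{n} k * v^k, v = 1/(1+i)
v = 0.952381
Sum computed term by term:
(Ia)_11 = 45.8053


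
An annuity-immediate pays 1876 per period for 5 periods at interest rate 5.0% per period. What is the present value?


PV = PMT * (1 - (1+i)^(-n)) / i
= 1876 * (1 - (1+0.05)^(-5)) / 0.05
= 1876 * (1 - 0.783526) / 0.05
= 1876 * 4.329477
= 8122.0982


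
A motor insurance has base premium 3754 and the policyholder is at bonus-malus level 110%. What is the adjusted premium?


adjusted = base * BM_level / 100
= 3754 * 110 / 100
= 3754 * 1.1
= 4129.4


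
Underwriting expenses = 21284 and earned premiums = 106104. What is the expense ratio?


Expense ratio = expenses / premiums
= 21284 / 106104
= 0.2006


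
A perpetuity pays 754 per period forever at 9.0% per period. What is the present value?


PV = PMT / i
= 754 / 0.09
= 8377.7778


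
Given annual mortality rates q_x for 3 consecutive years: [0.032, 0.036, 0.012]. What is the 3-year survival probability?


p_k = 1 - q_k for each year
Survival = product of (1 - q_k)
= 0.968 * 0.964 * 0.988
= 0.922


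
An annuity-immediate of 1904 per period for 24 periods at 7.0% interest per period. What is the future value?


FV = PMT * ((1+i)^n - 1) / i
= 1904 * ((1.07)^24 - 1) / 0.07
= 1904 * (5.072367 - 1) / 0.07
= 110768.3811


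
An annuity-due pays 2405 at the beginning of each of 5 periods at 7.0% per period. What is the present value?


PV_due = PMT * (1-(1+i)^(-n))/i * (1+i)
PV_immediate = 9860.9748
PV_due = 9860.9748 * 1.07
= 10551.2431


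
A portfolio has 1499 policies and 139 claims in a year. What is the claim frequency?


frequency = claims / policies
= 139 / 1499
= 0.0927


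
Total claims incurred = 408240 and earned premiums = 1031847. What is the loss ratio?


Loss ratio = claims / premiums
= 408240 / 1031847
= 0.3956


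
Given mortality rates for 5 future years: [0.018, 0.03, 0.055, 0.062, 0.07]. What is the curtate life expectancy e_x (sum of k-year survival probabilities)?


e_x = sum_{k=1}^{n} k_p_x
k_p_x values:
  1_p_x = 0.982
  2_p_x = 0.95254
  3_p_x = 0.90015
  4_p_x = 0.844341
  5_p_x = 0.785237
e_x = 4.4643


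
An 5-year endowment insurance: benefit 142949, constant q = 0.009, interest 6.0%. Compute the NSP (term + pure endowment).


Term component = 5328.3044
Pure endowment = 5_p_x * v^5 * benefit = 0.955803 * 0.747258 * 142949 = 102098.666
NSP = 107426.9704


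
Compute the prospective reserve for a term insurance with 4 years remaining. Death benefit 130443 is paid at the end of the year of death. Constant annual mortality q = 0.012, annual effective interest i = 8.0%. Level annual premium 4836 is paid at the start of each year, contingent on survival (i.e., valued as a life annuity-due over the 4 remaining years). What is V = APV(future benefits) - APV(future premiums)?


v = 1/(1+i) = 0.925926
APV(future benefits) per unit = sum_{k=0}^{3} k_p_x * q * v^(k+1) = 0.039081
APV(future benefits) = 130443 * 0.039081 = 5097.8527
Life annuity-due factor ä_{x:4} = sum_{k=0}^{3} k_p_x * v^k = 3.517297
APV(future premiums) = 4836 * 3.517297 = 17009.6473
V = 5097.8527 - 17009.6473
= -11911.7946


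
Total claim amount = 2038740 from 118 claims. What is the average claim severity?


severity = total / number
= 2038740 / 118
= 17277.4576


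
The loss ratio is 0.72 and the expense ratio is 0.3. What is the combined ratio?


Combined ratio = loss ratio + expense ratio
= 0.72 + 0.3
= 1.02


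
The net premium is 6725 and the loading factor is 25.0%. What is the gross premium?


Gross = net * (1 + loading)
= 6725 * (1 + 0.25)
= 6725 * 1.25
= 8406.25


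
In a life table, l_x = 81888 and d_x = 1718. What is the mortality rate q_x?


q_x = d_x / l_x
= 1718 / 81888
= 0.021


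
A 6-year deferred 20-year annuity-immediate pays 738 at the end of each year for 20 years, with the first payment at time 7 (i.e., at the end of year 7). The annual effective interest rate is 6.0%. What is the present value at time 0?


PV at time 6 of the 20-year annuity-immediate:
a_n = 738 * (1-(1+0.06)^(-20))/0.06 = 8464.8019
Discount back 6 years to time 0:
PV = 8464.8019 * (1+0.06)^(-6)
= 8464.8019 * 0.704961
= 5967.3513


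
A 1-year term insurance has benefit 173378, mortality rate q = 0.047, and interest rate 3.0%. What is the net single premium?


NSP = benefit * q * v
v = 1/(1+i) = 0.970874
NSP = 173378 * 0.047 * 0.970874
= 7911.4233


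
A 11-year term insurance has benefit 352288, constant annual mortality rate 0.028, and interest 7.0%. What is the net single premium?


NSP = benefit * sum_{k=0}^{n-1} k_p_x * q * v^(k+1)
With constant q=0.028, v=0.934579
Sum = 0.186394
NSP = 352288 * 0.186394
= 65664.2603


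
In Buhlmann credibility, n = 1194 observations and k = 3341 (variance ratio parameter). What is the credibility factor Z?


Z = n / (n + k)
= 1194 / (1194 + 3341)
= 1194 / 4535
= 0.2633


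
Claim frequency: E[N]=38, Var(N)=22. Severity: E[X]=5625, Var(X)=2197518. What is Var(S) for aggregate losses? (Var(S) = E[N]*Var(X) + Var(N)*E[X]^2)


Var(S) = E[N]*Var(X) + Var(N)*E[X]^2
= 38*2197518 + 22*5625^2
= 83505684 + 696093750
= 7.7960e+08


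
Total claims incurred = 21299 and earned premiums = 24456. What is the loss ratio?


Loss ratio = claims / premiums
= 21299 / 24456
= 0.8709


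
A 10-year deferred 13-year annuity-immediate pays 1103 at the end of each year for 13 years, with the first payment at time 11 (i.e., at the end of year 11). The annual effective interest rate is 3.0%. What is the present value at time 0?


PV at time 10 of the 13-year annuity-immediate:
a_n = 1103 * (1-(1+0.03)^(-13))/0.03 = 11730.3557
Discount back 10 years to time 0:
PV = 11730.3557 * (1+0.03)^(-10)
= 11730.3557 * 0.744094
= 8728.4863


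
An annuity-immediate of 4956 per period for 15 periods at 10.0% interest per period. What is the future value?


FV = PMT * ((1+i)^n - 1) / i
= 4956 * ((1.1)^15 - 1) / 0.1
= 4956 * (4.177248 - 1) / 0.1
= 157464.4193


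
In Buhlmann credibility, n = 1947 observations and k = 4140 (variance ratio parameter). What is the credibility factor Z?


Z = n / (n + k)
= 1947 / (1947 + 4140)
= 1947 / 6087
= 0.3199


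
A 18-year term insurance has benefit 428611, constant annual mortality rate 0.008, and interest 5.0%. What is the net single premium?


NSP = benefit * sum_{k=0}^{n-1} k_p_x * q * v^(k+1)
With constant q=0.008, v=0.952381
Sum = 0.088333
NSP = 428611 * 0.088333
= 37860.4836


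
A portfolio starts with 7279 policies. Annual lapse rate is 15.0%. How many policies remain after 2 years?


remaining = initial * (1 - lapse)^years
= 7279 * (1 - 0.15)^2
= 7279 * 0.7225
= 5259.0775


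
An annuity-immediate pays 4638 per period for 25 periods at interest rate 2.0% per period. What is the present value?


PV = PMT * (1 - (1+i)^(-n)) / i
= 4638 * (1 - (1+0.02)^(-25)) / 0.02
= 4638 * (1 - 0.609531) / 0.02
= 4638 * 19.523456
= 90549.7911


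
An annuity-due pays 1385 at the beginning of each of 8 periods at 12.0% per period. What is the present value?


PV_due = PMT * (1-(1+i)^(-n))/i * (1+i)
PV_immediate = 6880.1811
PV_due = 6880.1811 * 1.12
= 7705.8028


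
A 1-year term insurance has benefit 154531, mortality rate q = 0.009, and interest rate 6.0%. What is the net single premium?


NSP = benefit * q * v
v = 1/(1+i) = 0.943396
NSP = 154531 * 0.009 * 0.943396
= 1312.0557


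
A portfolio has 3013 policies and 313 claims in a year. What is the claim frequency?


frequency = claims / policies
= 313 / 3013
= 0.1039


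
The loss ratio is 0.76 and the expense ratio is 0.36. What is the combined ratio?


Combined ratio = loss ratio + expense ratio
= 0.76 + 0.36
= 1.12


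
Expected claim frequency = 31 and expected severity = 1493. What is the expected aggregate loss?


E[S] = E[N] * E[X]
= 31 * 1493
= 46283


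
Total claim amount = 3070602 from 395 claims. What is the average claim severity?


severity = total / number
= 3070602 / 395
= 7773.6759


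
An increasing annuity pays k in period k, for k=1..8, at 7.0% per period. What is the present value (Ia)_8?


(Ia)_n = sum_{k=1}^{n} k * v^k, v = 1/(1+i)
v = 0.934579
Sum computed term by term:
(Ia)_8 = 24.7602


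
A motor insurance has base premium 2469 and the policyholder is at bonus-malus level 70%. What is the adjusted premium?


adjusted = base * BM_level / 100
= 2469 * 70 / 100
= 2469 * 0.7
= 1728.3


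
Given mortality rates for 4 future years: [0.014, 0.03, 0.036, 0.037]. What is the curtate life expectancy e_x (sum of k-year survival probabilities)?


e_x = sum_{k=1}^{n} k_p_x
k_p_x values:
  1_p_x = 0.986
  2_p_x = 0.95642
  3_p_x = 0.921989
  4_p_x = 0.887875
e_x = 3.7523


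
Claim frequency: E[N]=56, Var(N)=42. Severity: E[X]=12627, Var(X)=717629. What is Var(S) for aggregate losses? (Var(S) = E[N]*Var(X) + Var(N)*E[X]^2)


Var(S) = E[N]*Var(X) + Var(N)*E[X]^2
= 56*717629 + 42*12627^2
= 40187224 + 6696527418
= 6.7367e+09


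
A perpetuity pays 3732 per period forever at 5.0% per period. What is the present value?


PV = PMT / i
= 3732 / 0.05
= 74640.0


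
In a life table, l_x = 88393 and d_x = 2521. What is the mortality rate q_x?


q_x = d_x / l_x
= 2521 / 88393
= 0.0285


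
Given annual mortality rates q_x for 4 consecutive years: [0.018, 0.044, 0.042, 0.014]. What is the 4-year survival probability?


p_k = 1 - q_k for each year
Survival = product of (1 - q_k)
= 0.982 * 0.956 * 0.958 * 0.986
= 0.8868


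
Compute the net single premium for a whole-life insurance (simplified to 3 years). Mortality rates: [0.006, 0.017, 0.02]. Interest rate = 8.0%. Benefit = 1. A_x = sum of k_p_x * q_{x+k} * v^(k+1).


v = 0.925926
Year 0: k_p_x=1.0, q=0.006, term=0.005556
Year 1: k_p_x=0.994, q=0.017, term=0.014487
Year 2: k_p_x=0.977102, q=0.02, term=0.015513
A_x = 0.0356


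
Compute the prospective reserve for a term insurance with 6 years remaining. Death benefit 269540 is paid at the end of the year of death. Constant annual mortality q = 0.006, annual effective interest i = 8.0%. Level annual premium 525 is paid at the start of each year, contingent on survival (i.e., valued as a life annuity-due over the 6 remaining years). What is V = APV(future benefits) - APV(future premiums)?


v = 1/(1+i) = 0.925926
APV(future benefits) per unit = sum_{k=0}^{5} k_p_x * q * v^(k+1) = 0.027361
APV(future benefits) = 269540 * 0.027361 = 7374.9698
Life annuity-due factor ä_{x:6} = sum_{k=0}^{5} k_p_x * v^k = 4.925037
APV(future premiums) = 525 * 4.925037 = 2585.6446
V = 7374.9698 - 2585.6446
= 4789.3252


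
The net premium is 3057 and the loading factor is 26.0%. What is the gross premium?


Gross = net * (1 + loading)
= 3057 * (1 + 0.26)
= 3057 * 1.26
= 3851.82


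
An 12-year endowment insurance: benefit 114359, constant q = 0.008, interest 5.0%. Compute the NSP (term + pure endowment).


Term component = 7797.3673
Pure endowment = 12_p_x * v^12 * benefit = 0.908113 * 0.556837 * 114359 = 57828.087
NSP = 65625.4543


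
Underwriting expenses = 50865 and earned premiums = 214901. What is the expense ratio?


Expense ratio = expenses / premiums
= 50865 / 214901
= 0.2367


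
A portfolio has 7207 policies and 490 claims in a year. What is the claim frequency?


frequency = claims / policies
= 490 / 7207
= 0.068


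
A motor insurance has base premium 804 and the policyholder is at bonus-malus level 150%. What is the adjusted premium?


adjusted = base * BM_level / 100
= 804 * 150 / 100
= 804 * 1.5
= 1206.0


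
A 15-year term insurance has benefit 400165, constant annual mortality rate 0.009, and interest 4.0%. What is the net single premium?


NSP = benefit * sum_{k=0}^{n-1} k_p_x * q * v^(k+1)
With constant q=0.009, v=0.961538
Sum = 0.09462
NSP = 400165 * 0.09462
= 37863.5866


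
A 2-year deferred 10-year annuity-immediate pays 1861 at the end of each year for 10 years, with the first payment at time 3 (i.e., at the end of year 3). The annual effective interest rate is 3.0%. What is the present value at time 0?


PV at time 2 of the 10-year annuity-immediate:
a_n = 1861 * (1-(1+0.03)^(-10))/0.03 = 15874.7075
Discount back 2 years to time 0:
PV = 15874.7075 * (1+0.03)^(-2)
= 15874.7075 * 0.942596
= 14963.4343


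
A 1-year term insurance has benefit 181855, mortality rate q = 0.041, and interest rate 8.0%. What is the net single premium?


NSP = benefit * q * v
v = 1/(1+i) = 0.925926
NSP = 181855 * 0.041 * 0.925926
= 6903.7546


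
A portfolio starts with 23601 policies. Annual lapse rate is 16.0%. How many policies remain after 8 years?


remaining = initial * (1 - lapse)^years
= 23601 * (1 - 0.16)^8
= 23601 * 0.247876
= 5850.1189


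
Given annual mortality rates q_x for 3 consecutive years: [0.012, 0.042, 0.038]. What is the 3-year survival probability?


p_k = 1 - q_k for each year
Survival = product of (1 - q_k)
= 0.988 * 0.958 * 0.962
= 0.9105


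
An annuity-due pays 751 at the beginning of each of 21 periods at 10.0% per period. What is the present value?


PV_due = PMT * (1-(1+i)^(-n))/i * (1+i)
PV_immediate = 6495.1694
PV_due = 6495.1694 * 1.1
= 7144.6864


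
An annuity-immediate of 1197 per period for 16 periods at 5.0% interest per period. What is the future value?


FV = PMT * ((1+i)^n - 1) / i
= 1197 * ((1.05)^16 - 1) / 0.05
= 1197 * (2.182875 - 1) / 0.05
= 28318.0176


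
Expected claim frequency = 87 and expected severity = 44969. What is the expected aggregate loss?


E[S] = E[N] * E[X]
= 87 * 44969
= 3.9123e+06


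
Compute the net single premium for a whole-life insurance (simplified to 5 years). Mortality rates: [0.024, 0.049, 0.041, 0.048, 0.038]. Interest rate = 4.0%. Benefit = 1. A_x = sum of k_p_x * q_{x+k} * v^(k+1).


v = 0.961538
Year 0: k_p_x=1.0, q=0.024, term=0.023077
Year 1: k_p_x=0.976, q=0.049, term=0.044216
Year 2: k_p_x=0.928176, q=0.041, term=0.033831
Year 3: k_p_x=0.890121, q=0.048, term=0.036522
Year 4: k_p_x=0.847395, q=0.038, term=0.026467
A_x = 0.1641


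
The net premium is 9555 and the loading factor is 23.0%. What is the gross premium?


Gross = net * (1 + loading)
= 9555 * (1 + 0.23)
= 9555 * 1.23
= 11752.65


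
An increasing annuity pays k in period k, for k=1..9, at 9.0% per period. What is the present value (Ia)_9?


(Ia)_n = sum_{k=1}^{n} k * v^k, v = 1/(1+i)
v = 0.917431
Sum computed term by term:
(Ia)_9 = 26.5663
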